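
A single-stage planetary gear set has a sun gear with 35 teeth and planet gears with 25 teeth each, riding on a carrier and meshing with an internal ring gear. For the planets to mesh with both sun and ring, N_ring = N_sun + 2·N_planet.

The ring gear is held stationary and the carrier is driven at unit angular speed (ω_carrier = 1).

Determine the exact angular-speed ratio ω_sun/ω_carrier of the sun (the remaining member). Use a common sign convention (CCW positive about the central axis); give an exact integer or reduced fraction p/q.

N_ring = 35 + 2·25 = 85
35(ω_s−ω_c) = −85(ω_r−ω_c),  ω_r=0, ω_c=1
ω_s = 1 − (85/35)(0−1) = 24/7
ω_s/ω_c = 24/7

24/7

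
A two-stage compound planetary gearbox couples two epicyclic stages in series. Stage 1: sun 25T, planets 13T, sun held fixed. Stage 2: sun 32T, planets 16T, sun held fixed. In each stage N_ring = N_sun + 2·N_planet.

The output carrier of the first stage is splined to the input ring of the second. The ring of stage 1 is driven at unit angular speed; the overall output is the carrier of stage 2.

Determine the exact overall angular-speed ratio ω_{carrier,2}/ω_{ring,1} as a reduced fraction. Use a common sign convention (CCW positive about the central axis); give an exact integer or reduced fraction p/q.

Stage 1: N_ring = 25 + 2·13 = 51
Stage 1: 25(ω_s−ω_c) = −51(ω_r−ω_c),  ω_s=0, ω_r=1
Stage 1: 25(0−ω_c) = −51(1−ω_c)  ⇒  76ω_c = 51  ⇒  ω_c = 51/76
  ⇒ ω_c¹/ω_r¹ = 51/76
Stage 2: N_ring = 32 + 2·16 = 64
Stage 2: 32(ω_s−ω_c) = −64(ω_r−ω_c),  ω_s=0, ω_r=1
Stage 2: 32(0−ω_c) = −64(1−ω_c)  ⇒  96ω_c = 64  ⇒  ω_c = 2/3
  ⇒ ω_c²/ω_r² = 2/3
Coupling ω_r² = ω_c¹ ⇒ overall = 51/76 × 2/3 = 17/38

17/38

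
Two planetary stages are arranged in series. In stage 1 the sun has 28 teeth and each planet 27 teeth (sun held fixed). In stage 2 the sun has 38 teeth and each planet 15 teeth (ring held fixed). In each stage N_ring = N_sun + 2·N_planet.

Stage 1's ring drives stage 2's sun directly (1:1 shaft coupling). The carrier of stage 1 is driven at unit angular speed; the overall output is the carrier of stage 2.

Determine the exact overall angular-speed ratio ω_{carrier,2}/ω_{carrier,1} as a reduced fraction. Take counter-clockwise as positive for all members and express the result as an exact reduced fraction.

1045/2173

Stage 1: N_ring = 28 + 2·27 = 82
Stage 1: 28(ω_s−ω_c) = −82(ω_r−ω_c),  ω_s=0, ω_c=1
Stage 1: ω_r = 1 − (28/82)(0−1) = 55/41
  ⇒ ω_r¹/ω_c¹ = 55/41
Stage 2: N_ring = 38 + 2·15 = 68
Stage 2: 38(ω_s−ω_c) = −68(ω_r−ω_c),  ω_r=0, ω_s=1
Stage 2: 38(1−ω_c) = −68(0−ω_c)  ⇒  106ω_c = 38  ⇒  ω_c = 19/53
  ⇒ ω_c²/ω_s² = 19/53
Coupling ω_s² = ω_r¹ ⇒ overall = 55/41 × 19/53 = 1045/2173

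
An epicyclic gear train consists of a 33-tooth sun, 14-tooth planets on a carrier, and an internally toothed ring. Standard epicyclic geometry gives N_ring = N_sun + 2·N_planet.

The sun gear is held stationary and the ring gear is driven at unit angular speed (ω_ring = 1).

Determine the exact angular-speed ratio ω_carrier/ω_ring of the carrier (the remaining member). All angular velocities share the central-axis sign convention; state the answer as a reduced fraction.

61/94

N_ring = 33 + 2·14 = 61
33(ω_s−ω_c) = −61(ω_r−ω_c),  ω_s=0, ω_r=1
33(0−ω_c) = −61(1−ω_c)  ⇒  94ω_c = 61  ⇒  ω_c = 61/94
ω_c/ω_r = 61/94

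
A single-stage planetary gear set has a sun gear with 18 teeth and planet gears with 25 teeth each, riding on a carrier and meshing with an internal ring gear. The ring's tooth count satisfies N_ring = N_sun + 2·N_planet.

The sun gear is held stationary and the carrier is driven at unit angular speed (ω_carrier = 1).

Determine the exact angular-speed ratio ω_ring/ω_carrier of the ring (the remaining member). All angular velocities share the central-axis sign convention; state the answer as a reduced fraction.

43/34

N_ring = 18 + 2·25 = 68
18(ω_s−ω_c) = −68(ω_r−ω_c),  ω_s=0, ω_c=1
ω_r = 1 − (18/68)(0−1) = 43/34
ω_r/ω_c = 43/34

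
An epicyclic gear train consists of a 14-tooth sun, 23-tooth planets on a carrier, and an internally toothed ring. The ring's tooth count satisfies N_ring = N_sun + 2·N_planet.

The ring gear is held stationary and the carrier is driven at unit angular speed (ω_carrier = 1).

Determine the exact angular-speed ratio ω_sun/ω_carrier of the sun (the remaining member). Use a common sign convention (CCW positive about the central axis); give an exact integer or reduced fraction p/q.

N_ring = 14 + 2·23 = 60
14(ω_s−ω_c) = −60(ω_r−ω_c),  ω_r=0, ω_c=1
ω_s = 1 − (60/14)(0−1) = 37/7
ω_s/ω_c = 37/7

37/7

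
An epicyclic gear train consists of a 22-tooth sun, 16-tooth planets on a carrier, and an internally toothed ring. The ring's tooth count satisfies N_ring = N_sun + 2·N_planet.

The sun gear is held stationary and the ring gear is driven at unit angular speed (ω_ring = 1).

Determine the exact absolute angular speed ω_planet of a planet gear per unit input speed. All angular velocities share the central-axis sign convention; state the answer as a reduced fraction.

27/16

N_ring = 22 + 2·16 = 54
22(ω_s−ω_c) = −54(ω_r−ω_c),  ω_s=0, ω_r=1
22(0−ω_c) = −54(1−ω_c)  ⇒  76ω_c = 54  ⇒  ω_c = 27/38
sun–planet: 22·(0−27/38) = −16·(ω_p−ω_c)  ⇒  ω_p−ω_c = −(22/16)·(-27/38) = 297/304
ω_p = 27/38 + 297/304 = 27/16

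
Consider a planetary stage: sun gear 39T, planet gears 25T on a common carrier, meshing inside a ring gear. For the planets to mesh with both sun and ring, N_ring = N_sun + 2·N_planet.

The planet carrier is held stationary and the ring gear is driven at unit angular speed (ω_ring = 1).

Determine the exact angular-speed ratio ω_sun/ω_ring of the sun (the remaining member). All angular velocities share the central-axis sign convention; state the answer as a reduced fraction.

N_ring = 39 + 2·25 = 89
39(ω_s−ω_c) = −89(ω_r−ω_c),  ω_c=0, ω_r=1
ω_s = 0 − (89/39)(1−0) = -89/39
ω_s/ω_r = -89/39

-89/39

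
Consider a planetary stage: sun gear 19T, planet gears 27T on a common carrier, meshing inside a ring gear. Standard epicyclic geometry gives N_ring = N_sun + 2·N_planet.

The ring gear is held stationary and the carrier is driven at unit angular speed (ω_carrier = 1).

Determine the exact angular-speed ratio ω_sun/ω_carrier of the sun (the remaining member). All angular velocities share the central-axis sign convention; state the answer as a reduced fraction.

N_ring = 19 + 2·27 = 73
19(ω_s−ω_c) = −73(ω_r−ω_c),  ω_r=0, ω_c=1
ω_s = 1 − (73/19)(0−1) = 92/19
ω_s/ω_c = 92/19

92/19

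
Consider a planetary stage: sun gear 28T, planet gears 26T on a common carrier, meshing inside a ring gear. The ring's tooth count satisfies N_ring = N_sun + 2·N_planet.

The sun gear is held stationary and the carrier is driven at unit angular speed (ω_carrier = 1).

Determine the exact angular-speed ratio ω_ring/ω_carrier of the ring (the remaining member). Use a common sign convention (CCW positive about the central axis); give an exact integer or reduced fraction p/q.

N_ring = 28 + 2·26 = 80
28(ω_s−ω_c) = −80(ω_r−ω_c),  ω_s=0, ω_c=1
ω_r = 1 − (28/80)(0−1) = 27/20
ω_r/ω_c = 27/20

27/20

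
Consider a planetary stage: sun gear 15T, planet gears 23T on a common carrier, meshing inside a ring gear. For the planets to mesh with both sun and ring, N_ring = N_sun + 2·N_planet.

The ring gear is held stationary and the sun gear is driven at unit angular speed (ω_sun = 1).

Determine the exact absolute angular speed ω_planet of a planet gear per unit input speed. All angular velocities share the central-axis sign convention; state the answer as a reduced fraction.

-15/46

N_ring = 15 + 2·23 = 61
15(ω_s−ω_c) = −61(ω_r−ω_c),  ω_r=0, ω_s=1
15(1−ω_c) = −61(0−ω_c)  ⇒  76ω_c = 15  ⇒  ω_c = 15/76
sun–planet: 15·(1−15/76) = −23·(ω_p−ω_c)  ⇒  ω_p−ω_c = −(15/23)·(61/76) = -915/1748
ω_p = 15/76 − 915/1748 = -15/46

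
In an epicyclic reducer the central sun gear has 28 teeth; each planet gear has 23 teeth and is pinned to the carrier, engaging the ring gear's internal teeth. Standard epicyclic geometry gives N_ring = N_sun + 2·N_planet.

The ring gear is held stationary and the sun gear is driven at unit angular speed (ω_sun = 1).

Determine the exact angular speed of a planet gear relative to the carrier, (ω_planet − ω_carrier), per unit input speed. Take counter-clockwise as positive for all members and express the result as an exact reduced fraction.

-1036/1173

N_ring = 28 + 2·23 = 74
28(ω_s−ω_c) = −74(ω_r−ω_c),  ω_r=0, ω_s=1
28(1−ω_c) = −74(0−ω_c)  ⇒  102ω_c = 28  ⇒  ω_c = 14/51
sun–planet: 28·(1−14/51) = −23·(ω_p−ω_c)  ⇒  ω_p−ω_c = −(28/23)·(37/51) = -1036/1173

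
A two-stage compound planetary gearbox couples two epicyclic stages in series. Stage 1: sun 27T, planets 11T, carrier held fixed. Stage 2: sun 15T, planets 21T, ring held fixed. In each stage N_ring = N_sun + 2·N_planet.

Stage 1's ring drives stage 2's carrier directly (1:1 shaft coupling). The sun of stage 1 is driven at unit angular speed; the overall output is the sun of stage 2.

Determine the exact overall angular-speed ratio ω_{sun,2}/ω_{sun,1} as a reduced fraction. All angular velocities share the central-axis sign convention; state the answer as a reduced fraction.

Stage 1: N_ring = 27 + 2·11 = 49
Stage 1: 27(ω_s−ω_c) = −49(ω_r−ω_c),  ω_c=0, ω_s=1
Stage 1: ω_r = 0 − (27/49)(1−0) = -27/49
  ⇒ ω_r¹/ω_s¹ = -27/49
Stage 2: N_ring = 15 + 2·21 = 57
Stage 2: 15(ω_s−ω_c) = −57(ω_r−ω_c),  ω_r=0, ω_c=1
Stage 2: ω_s = 1 − (57/15)(0−1) = 24/5
  ⇒ ω_s²/ω_c² = 24/5
Coupling ω_c² = ω_r¹ ⇒ overall = -27/49 × 24/5 = -648/245

-648/245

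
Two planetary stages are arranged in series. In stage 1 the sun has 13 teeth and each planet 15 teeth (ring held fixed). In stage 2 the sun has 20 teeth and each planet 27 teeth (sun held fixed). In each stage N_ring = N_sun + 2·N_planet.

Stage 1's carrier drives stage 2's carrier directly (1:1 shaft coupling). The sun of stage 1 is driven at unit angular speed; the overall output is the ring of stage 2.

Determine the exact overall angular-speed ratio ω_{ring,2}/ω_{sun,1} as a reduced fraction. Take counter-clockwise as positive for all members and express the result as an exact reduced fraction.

Stage 1: N_ring = 13 + 2·15 = 43
Stage 1: 13(ω_s−ω_c) = −43(ω_r−ω_c),  ω_r=0, ω_s=1
Stage 1: 13(1−ω_c) = −43(0−ω_c)  ⇒  56ω_c = 13  ⇒  ω_c = 13/56
  ⇒ ω_c¹/ω_s¹ = 13/56
Stage 2: N_ring = 20 + 2·27 = 74
Stage 2: 20(ω_s−ω_c) = −74(ω_r−ω_c),  ω_s=0, ω_c=1
Stage 2: ω_r = 1 − (20/74)(0−1) = 47/37
  ⇒ ω_r²/ω_c² = 47/37
Coupling ω_c² = ω_c¹ ⇒ overall = 13/56 × 47/37 = 611/2072

611/2072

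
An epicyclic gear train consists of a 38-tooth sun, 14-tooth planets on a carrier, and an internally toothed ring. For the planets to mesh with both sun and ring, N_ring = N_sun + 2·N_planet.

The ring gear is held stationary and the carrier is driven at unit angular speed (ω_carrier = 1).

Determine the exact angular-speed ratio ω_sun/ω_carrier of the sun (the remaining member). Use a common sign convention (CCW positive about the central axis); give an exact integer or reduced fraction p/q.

52/19

N_ring = 38 + 2·14 = 66
38(ω_s−ω_c) = −66(ω_r−ω_c),  ω_r=0, ω_c=1
ω_s = 1 − (66/38)(0−1) = 52/19
ω_s/ω_c = 52/19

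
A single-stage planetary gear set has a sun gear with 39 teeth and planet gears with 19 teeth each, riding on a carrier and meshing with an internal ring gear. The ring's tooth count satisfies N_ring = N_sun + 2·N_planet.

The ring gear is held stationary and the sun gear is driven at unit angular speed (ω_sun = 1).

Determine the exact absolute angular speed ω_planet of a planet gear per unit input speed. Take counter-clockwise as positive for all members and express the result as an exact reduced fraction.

-39/38

N_ring = 39 + 2·19 = 77
39(ω_s−ω_c) = −77(ω_r−ω_c),  ω_r=0, ω_s=1
39(1−ω_c) = −77(0−ω_c)  ⇒  116ω_c = 39  ⇒  ω_c = 39/116
sun–planet: 39·(1−39/116) = −19·(ω_p−ω_c)  ⇒  ω_p−ω_c = −(39/19)·(77/116) = -3003/2204
ω_p = 39/116 − 3003/2204 = -39/38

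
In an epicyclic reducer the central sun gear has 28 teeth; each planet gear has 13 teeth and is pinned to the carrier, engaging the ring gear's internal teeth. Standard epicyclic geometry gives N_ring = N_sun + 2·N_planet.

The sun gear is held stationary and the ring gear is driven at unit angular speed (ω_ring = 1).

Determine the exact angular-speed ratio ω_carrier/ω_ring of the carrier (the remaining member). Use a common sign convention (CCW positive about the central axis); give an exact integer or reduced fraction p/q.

N_ring = 28 + 2·13 = 54
28(ω_s−ω_c) = −54(ω_r−ω_c),  ω_s=0, ω_r=1
28(0−ω_c) = −54(1−ω_c)  ⇒  82ω_c = 54  ⇒  ω_c = 27/41
ω_c/ω_r = 27/41

27/41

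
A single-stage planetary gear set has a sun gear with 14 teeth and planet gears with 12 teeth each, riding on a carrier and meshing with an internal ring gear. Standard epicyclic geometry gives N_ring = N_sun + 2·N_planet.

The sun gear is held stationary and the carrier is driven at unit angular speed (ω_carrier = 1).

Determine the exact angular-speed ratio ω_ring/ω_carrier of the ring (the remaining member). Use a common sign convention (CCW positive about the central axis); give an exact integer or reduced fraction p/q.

N_ring = 14 + 2·12 = 38
14(ω_s−ω_c) = −38(ω_r−ω_c),  ω_s=0, ω_c=1
ω_r = 1 − (14/38)(0−1) = 26/19
ω_r/ω_c = 26/19

26/19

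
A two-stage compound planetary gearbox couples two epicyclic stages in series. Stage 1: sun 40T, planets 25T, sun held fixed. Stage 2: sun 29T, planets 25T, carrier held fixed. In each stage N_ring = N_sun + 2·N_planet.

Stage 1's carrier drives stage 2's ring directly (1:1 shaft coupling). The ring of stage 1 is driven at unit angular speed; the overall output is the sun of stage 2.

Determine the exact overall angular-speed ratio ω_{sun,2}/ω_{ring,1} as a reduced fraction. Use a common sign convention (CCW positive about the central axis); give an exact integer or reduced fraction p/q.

Stage 1: N_ring = 40 + 2·25 = 90
Stage 1: 40(ω_s−ω_c) = −90(ω_r−ω_c),  ω_s=0, ω_r=1
Stage 1: 40(0−ω_c) = −90(1−ω_c)  ⇒  130ω_c = 90  ⇒  ω_c = 9/13
  ⇒ ω_c¹/ω_r¹ = 9/13
Stage 2: N_ring = 29 + 2·25 = 79
Stage 2: 29(ω_s−ω_c) = −79(ω_r−ω_c),  ω_c=0, ω_r=1
Stage 2: ω_s = 0 − (79/29)(1−0) = -79/29
  ⇒ ω_s²/ω_r² = -79/29
Coupling ω_r² = ω_c¹ ⇒ overall = 9/13 × -79/29 = -711/377

-711/377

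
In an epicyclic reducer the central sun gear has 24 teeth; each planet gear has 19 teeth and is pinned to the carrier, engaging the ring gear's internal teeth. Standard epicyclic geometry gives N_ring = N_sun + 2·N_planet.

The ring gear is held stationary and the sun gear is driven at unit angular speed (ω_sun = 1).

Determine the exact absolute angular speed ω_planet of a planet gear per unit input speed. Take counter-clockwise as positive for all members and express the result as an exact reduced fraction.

N_ring = 24 + 2·19 = 62
24(ω_s−ω_c) = −62(ω_r−ω_c),  ω_r=0, ω_s=1
24(1−ω_c) = −62(0−ω_c)  ⇒  86ω_c = 24  ⇒  ω_c = 12/43
sun–planet: 24·(1−12/43) = −19·(ω_p−ω_c)  ⇒  ω_p−ω_c = −(24/19)·(31/43) = -744/817
ω_p = 12/43 − 744/817 = -12/19

-12/19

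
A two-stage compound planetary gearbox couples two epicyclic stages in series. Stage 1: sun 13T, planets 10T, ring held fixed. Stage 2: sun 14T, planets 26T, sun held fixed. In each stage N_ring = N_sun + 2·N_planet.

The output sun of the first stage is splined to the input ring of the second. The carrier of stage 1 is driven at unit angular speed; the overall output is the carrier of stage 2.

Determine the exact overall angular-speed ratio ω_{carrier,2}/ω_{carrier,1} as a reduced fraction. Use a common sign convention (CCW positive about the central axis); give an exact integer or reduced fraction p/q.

Stage 1: N_ring = 13 + 2·10 = 33
Stage 1: 13(ω_s−ω_c) = −33(ω_r−ω_c),  ω_r=0, ω_c=1
Stage 1: ω_s = 1 − (33/13)(0−1) = 46/13
  ⇒ ω_s¹/ω_c¹ = 46/13
Stage 2: N_ring = 14 + 2·26 = 66
Stage 2: 14(ω_s−ω_c) = −66(ω_r−ω_c),  ω_s=0, ω_r=1
Stage 2: 14(0−ω_c) = −66(1−ω_c)  ⇒  80ω_c = 66  ⇒  ω_c = 33/40
  ⇒ ω_c²/ω_r² = 33/40
Coupling ω_r² = ω_s¹ ⇒ overall = 46/13 × 33/40 = 759/260

759/260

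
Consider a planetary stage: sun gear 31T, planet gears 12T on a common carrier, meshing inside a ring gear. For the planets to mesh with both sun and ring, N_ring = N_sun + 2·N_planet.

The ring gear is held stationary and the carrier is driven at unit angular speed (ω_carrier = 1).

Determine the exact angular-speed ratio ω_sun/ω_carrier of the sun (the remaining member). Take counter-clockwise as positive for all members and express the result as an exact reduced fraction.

86/31

N_ring = 31 + 2·12 = 55
31(ω_s−ω_c) = −55(ω_r−ω_c),  ω_r=0, ω_c=1
ω_s = 1 − (55/31)(0−1) = 86/31
ω_s/ω_c = 86/31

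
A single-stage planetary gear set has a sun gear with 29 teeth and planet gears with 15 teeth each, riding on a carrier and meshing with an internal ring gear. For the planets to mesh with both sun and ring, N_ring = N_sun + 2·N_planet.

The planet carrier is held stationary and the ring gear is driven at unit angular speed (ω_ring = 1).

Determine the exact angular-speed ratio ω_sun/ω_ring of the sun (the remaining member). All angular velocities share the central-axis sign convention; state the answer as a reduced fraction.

N_ring = 29 + 2·15 = 59
29(ω_s−ω_c) = −59(ω_r−ω_c),  ω_c=0, ω_r=1
ω_s = 0 − (59/29)(1−0) = -59/29
ω_s/ω_r = -59/29

-59/29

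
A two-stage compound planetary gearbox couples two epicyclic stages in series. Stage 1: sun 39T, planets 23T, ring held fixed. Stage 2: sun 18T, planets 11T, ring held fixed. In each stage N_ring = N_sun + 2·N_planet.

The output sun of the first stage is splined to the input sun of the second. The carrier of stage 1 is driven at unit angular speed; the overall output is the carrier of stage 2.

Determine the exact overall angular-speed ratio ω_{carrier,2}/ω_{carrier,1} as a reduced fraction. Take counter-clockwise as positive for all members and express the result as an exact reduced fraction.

Stage 1: N_ring = 39 + 2·23 = 85
Stage 1: 39(ω_s−ω_c) = −85(ω_r−ω_c),  ω_r=0, ω_c=1
Stage 1: ω_s = 1 − (85/39)(0−1) = 124/39
  ⇒ ω_s¹/ω_c¹ = 124/39
Stage 2: N_ring = 18 + 2·11 = 40
Stage 2: 18(ω_s−ω_c) = −40(ω_r−ω_c),  ω_r=0, ω_s=1
Stage 2: 18(1−ω_c) = −40(0−ω_c)  ⇒  58ω_c = 18  ⇒  ω_c = 9/29
  ⇒ ω_c²/ω_s² = 9/29
Coupling ω_s² = ω_s¹ ⇒ overall = 124/39 × 9/29 = 372/377

372/377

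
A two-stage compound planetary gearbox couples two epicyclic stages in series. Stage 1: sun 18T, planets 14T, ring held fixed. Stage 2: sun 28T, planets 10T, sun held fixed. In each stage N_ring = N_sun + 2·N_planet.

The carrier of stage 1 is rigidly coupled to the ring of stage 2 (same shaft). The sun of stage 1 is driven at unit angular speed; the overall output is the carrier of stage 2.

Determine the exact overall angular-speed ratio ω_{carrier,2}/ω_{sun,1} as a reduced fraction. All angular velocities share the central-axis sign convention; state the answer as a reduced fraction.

Stage 1: N_ring = 18 + 2·14 = 46
Stage 1: 18(ω_s−ω_c) = −46(ω_r−ω_c),  ω_r=0, ω_s=1
Stage 1: 18(1−ω_c) = −46(0−ω_c)  ⇒  64ω_c = 18  ⇒  ω_c = 9/32
  ⇒ ω_c¹/ω_s¹ = 9/32
Stage 2: N_ring = 28 + 2·10 = 48
Stage 2: 28(ω_s−ω_c) = −48(ω_r−ω_c),  ω_s=0, ω_r=1
Stage 2: 28(0−ω_c) = −48(1−ω_c)  ⇒  76ω_c = 48  ⇒  ω_c = 12/19
  ⇒ ω_c²/ω_r² = 12/19
Coupling ω_r² = ω_c¹ ⇒ overall = 9/32 × 12/19 = 27/152

27/152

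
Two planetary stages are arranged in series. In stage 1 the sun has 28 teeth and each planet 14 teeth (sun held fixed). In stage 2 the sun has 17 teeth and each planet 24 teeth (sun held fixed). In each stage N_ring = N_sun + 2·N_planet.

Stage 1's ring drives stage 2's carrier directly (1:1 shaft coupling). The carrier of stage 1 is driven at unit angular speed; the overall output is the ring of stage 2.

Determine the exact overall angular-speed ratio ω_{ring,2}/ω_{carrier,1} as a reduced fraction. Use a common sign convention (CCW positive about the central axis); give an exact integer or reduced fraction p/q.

123/65

Stage 1: N_ring = 28 + 2·14 = 56
Stage 1: 28(ω_s−ω_c) = −56(ω_r−ω_c),  ω_s=0, ω_c=1
Stage 1: ω_r = 1 − (28/56)(0−1) = 3/2
  ⇒ ω_r¹/ω_c¹ = 3/2
Stage 2: N_ring = 17 + 2·24 = 65
Stage 2: 17(ω_s−ω_c) = −65(ω_r−ω_c),  ω_s=0, ω_c=1
Stage 2: ω_r = 1 − (17/65)(0−1) = 82/65
  ⇒ ω_r²/ω_c² = 82/65
Coupling ω_c² = ω_r¹ ⇒ overall = 3/2 × 82/65 = 123/65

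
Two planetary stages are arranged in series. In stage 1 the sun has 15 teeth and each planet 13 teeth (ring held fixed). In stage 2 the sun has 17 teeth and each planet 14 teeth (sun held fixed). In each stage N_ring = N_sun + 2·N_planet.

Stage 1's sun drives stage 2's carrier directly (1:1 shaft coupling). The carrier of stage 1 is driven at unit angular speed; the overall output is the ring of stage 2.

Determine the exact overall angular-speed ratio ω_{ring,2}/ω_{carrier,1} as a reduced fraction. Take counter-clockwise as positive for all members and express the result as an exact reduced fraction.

3472/675

Stage 1: N_ring = 15 + 2·13 = 41
Stage 1: 15(ω_s−ω_c) = −41(ω_r−ω_c),  ω_r=0, ω_c=1
Stage 1: ω_s = 1 − (41/15)(0−1) = 56/15
  ⇒ ω_s¹/ω_c¹ = 56/15
Stage 2: N_ring = 17 + 2·14 = 45
Stage 2: 17(ω_s−ω_c) = −45(ω_r−ω_c),  ω_s=0, ω_c=1
Stage 2: ω_r = 1 − (17/45)(0−1) = 62/45
  ⇒ ω_r²/ω_c² = 62/45
Coupling ω_c² = ω_s¹ ⇒ overall = 56/15 × 62/45 = 3472/675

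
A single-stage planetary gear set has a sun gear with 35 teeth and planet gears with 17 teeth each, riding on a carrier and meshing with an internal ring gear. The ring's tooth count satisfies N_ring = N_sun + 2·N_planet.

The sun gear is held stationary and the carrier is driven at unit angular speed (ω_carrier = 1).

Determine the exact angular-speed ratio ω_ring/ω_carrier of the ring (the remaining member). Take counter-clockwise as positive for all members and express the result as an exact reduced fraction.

104/69

N_ring = 35 + 2·17 = 69
35(ω_s−ω_c) = −69(ω_r−ω_c),  ω_s=0, ω_c=1
ω_r = 1 − (35/69)(0−1) = 104/69
ω_r/ω_c = 104/69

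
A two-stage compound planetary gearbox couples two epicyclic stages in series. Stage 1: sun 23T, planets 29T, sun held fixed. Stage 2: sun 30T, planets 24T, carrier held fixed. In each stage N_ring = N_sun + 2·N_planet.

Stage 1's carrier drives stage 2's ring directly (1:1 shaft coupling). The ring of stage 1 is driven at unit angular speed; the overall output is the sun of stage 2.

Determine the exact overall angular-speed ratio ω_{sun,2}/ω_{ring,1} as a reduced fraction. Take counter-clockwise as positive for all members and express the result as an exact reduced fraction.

-81/40

Stage 1: N_ring = 23 + 2·29 = 81
Stage 1: 23(ω_s−ω_c) = −81(ω_r−ω_c),  ω_s=0, ω_r=1
Stage 1: 23(0−ω_c) = −81(1−ω_c)  ⇒  104ω_c = 81  ⇒  ω_c = 81/104
  ⇒ ω_c¹/ω_r¹ = 81/104
Stage 2: N_ring = 30 + 2·24 = 78
Stage 2: 30(ω_s−ω_c) = −78(ω_r−ω_c),  ω_c=0, ω_r=1
Stage 2: ω_s = 0 − (78/30)(1−0) = -13/5
  ⇒ ω_s²/ω_r² = -13/5
Coupling ω_r² = ω_c¹ ⇒ overall = 81/104 × -13/5 = -81/40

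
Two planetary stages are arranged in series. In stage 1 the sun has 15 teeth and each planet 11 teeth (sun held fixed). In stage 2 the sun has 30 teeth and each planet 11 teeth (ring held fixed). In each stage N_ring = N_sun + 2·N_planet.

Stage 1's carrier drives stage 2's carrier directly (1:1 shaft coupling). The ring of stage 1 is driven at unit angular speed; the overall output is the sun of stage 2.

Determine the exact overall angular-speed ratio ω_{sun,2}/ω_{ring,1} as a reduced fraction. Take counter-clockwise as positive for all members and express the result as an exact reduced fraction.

1517/780

Stage 1: N_ring = 15 + 2·11 = 37
Stage 1: 15(ω_s−ω_c) = −37(ω_r−ω_c),  ω_s=0, ω_r=1
Stage 1: 15(0−ω_c) = −37(1−ω_c)  ⇒  52ω_c = 37  ⇒  ω_c = 37/52
  ⇒ ω_c¹/ω_r¹ = 37/52
Stage 2: N_ring = 30 + 2·11 = 52
Stage 2: 30(ω_s−ω_c) = −52(ω_r−ω_c),  ω_r=0, ω_c=1
Stage 2: ω_s = 1 − (52/30)(0−1) = 41/15
  ⇒ ω_s²/ω_c² = 41/15
Coupling ω_c² = ω_c¹ ⇒ overall = 37/52 × 41/15 = 1517/780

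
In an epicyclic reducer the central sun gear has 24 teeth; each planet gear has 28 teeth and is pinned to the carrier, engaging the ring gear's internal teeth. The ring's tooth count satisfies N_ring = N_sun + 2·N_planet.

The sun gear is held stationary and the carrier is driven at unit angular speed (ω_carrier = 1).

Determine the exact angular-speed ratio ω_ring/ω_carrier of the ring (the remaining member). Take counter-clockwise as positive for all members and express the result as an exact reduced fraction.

13/10

N_ring = 24 + 2·28 = 80
24(ω_s−ω_c) = −80(ω_r−ω_c),  ω_s=0, ω_c=1
ω_r = 1 − (24/80)(0−1) = 13/10
ω_r/ω_c = 13/10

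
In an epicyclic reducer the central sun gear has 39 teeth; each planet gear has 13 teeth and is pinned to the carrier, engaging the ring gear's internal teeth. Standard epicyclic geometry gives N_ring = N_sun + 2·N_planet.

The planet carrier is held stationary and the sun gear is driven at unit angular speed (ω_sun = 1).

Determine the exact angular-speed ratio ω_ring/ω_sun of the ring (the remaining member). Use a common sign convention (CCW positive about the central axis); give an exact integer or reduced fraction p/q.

N_ring = 39 + 2·13 = 65
39(ω_s−ω_c) = −65(ω_r−ω_c),  ω_c=0, ω_s=1
ω_r = 0 − (39/65)(1−0) = -3/5
ω_r/ω_s = -3/5

-3/5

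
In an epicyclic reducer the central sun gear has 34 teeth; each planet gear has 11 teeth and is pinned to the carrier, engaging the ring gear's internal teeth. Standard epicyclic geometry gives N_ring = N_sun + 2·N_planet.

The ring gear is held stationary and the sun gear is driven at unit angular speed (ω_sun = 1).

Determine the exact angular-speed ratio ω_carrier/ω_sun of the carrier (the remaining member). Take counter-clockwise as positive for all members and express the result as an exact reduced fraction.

N_ring = 34 + 2·11 = 56
34(ω_s−ω_c) = −56(ω_r−ω_c),  ω_r=0, ω_s=1
34(1−ω_c) = −56(0−ω_c)  ⇒  90ω_c = 34  ⇒  ω_c = 17/45
ω_c/ω_s = 17/45

17/45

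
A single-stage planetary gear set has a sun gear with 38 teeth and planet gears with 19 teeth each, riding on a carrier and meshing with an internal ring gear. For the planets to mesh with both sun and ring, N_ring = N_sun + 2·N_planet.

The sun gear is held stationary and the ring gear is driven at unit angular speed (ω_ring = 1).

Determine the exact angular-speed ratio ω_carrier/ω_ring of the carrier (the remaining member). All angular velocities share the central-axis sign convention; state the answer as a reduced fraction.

2/3

N_ring = 38 + 2·19 = 76
38(ω_s−ω_c) = −76(ω_r−ω_c),  ω_s=0, ω_r=1
38(0−ω_c) = −76(1−ω_c)  ⇒  114ω_c = 76  ⇒  ω_c = 2/3
ω_c/ω_r = 2/3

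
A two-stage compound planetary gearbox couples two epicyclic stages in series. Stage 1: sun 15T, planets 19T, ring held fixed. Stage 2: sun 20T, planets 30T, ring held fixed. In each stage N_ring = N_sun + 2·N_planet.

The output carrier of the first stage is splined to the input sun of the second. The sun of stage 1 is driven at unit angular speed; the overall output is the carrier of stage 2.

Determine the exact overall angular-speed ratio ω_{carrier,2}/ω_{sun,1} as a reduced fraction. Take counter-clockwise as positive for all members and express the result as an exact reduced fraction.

3/68

Stage 1: N_ring = 15 + 2·19 = 53
Stage 1: 15(ω_s−ω_c) = −53(ω_r−ω_c),  ω_r=0, ω_s=1
Stage 1: 15(1−ω_c) = −53(0−ω_c)  ⇒  68ω_c = 15  ⇒  ω_c = 15/68
  ⇒ ω_c¹/ω_s¹ = 15/68
Stage 2: N_ring = 20 + 2·30 = 80
Stage 2: 20(ω_s−ω_c) = −80(ω_r−ω_c),  ω_r=0, ω_s=1
Stage 2: 20(1−ω_c) = −80(0−ω_c)  ⇒  100ω_c = 20  ⇒  ω_c = 1/5
  ⇒ ω_c²/ω_s² = 1/5
Coupling ω_s² = ω_c¹ ⇒ overall = 15/68 × 1/5 = 3/68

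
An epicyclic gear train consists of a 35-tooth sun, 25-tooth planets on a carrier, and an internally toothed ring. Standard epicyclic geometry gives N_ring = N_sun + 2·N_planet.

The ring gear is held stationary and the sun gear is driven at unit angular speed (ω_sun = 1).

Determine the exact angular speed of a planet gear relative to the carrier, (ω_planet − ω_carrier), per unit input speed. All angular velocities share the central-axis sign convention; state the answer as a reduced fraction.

-119/120

N_ring = 35 + 2·25 = 85
35(ω_s−ω_c) = −85(ω_r−ω_c),  ω_r=0, ω_s=1
35(1−ω_c) = −85(0−ω_c)  ⇒  120ω_c = 35  ⇒  ω_c = 7/24
sun–planet: 35·(1−7/24) = −25·(ω_p−ω_c)  ⇒  ω_p−ω_c = −(35/25)·(17/24) = -119/120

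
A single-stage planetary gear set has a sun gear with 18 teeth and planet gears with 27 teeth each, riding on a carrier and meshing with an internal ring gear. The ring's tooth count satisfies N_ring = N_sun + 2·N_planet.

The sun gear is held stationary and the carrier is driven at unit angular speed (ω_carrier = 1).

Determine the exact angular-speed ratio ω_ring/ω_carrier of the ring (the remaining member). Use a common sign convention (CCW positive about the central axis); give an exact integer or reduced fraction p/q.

N_ring = 18 + 2·27 = 72
18(ω_s−ω_c) = −72(ω_r−ω_c),  ω_s=0, ω_c=1
ω_r = 1 − (18/72)(0−1) = 5/4
ω_r/ω_c = 5/4

5/4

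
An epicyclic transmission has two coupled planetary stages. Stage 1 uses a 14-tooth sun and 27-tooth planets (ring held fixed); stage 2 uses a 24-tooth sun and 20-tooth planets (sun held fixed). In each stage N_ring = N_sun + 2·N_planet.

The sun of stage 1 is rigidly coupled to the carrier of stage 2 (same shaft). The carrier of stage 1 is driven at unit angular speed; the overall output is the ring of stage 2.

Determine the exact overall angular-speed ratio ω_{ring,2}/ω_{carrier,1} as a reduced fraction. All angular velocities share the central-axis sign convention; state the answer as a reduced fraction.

Stage 1: N_ring = 14 + 2·27 = 68
Stage 1: 14(ω_s−ω_c) = −68(ω_r−ω_c),  ω_r=0, ω_c=1
Stage 1: ω_s = 1 − (68/14)(0−1) = 41/7
  ⇒ ω_s¹/ω_c¹ = 41/7
Stage 2: N_ring = 24 + 2·20 = 64
Stage 2: 24(ω_s−ω_c) = −64(ω_r−ω_c),  ω_s=0, ω_c=1
Stage 2: ω_r = 1 − (24/64)(0−1) = 11/8
  ⇒ ω_r²/ω_c² = 11/8
Coupling ω_c² = ω_s¹ ⇒ overall = 41/7 × 11/8 = 451/56

451/56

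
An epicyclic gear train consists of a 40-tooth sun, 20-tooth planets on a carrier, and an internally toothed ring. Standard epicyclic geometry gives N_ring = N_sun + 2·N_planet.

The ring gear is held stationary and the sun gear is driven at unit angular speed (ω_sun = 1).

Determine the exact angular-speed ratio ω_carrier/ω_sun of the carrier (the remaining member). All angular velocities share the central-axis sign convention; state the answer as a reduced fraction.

N_ring = 40 + 2·20 = 80
40(ω_s−ω_c) = −80(ω_r−ω_c),  ω_r=0, ω_s=1
40(1−ω_c) = −80(0−ω_c)  ⇒  120ω_c = 40  ⇒  ω_c = 1/3
ω_c/ω_s = 1/3

1/3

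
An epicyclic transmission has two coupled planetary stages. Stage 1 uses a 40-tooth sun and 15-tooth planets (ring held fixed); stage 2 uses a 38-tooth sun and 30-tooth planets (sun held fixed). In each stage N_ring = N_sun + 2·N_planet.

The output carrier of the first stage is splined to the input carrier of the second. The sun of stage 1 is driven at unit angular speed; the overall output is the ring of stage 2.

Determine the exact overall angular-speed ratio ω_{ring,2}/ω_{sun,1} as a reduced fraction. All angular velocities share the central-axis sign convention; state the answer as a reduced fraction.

272/539

Stage 1: N_ring = 40 + 2·15 = 70
Stage 1: 40(ω_s−ω_c) = −70(ω_r−ω_c),  ω_r=0, ω_s=1
Stage 1: 40(1−ω_c) = −70(0−ω_c)  ⇒  110ω_c = 40  ⇒  ω_c = 4/11
  ⇒ ω_c¹/ω_s¹ = 4/11
Stage 2: N_ring = 38 + 2·30 = 98
Stage 2: 38(ω_s−ω_c) = −98(ω_r−ω_c),  ω_s=0, ω_c=1
Stage 2: ω_r = 1 − (38/98)(0−1) = 68/49
  ⇒ ω_r²/ω_c² = 68/49
Coupling ω_c² = ω_c¹ ⇒ overall = 4/11 × 68/49 = 272/539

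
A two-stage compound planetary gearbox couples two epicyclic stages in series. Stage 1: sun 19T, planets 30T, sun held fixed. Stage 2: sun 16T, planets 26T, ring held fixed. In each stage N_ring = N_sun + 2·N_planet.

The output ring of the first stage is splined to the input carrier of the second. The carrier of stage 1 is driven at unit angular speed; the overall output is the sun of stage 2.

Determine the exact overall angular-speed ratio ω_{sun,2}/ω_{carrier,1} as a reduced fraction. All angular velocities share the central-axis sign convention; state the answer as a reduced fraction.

Stage 1: N_ring = 19 + 2·30 = 79
Stage 1: 19(ω_s−ω_c) = −79(ω_r−ω_c),  ω_s=0, ω_c=1
Stage 1: ω_r = 1 − (19/79)(0−1) = 98/79
  ⇒ ω_r¹/ω_c¹ = 98/79
Stage 2: N_ring = 16 + 2·26 = 68
Stage 2: 16(ω_s−ω_c) = −68(ω_r−ω_c),  ω_r=0, ω_c=1
Stage 2: ω_s = 1 − (68/16)(0−1) = 21/4
  ⇒ ω_s²/ω_c² = 21/4
Coupling ω_c² = ω_r¹ ⇒ overall = 98/79 × 21/4 = 1029/158

1029/158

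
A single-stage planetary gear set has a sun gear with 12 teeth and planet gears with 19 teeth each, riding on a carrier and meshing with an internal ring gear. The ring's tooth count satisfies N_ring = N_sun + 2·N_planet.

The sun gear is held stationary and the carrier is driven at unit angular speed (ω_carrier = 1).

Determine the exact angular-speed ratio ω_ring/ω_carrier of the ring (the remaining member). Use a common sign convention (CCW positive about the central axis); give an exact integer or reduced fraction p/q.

31/25

N_ring = 12 + 2·19 = 50
12(ω_s−ω_c) = −50(ω_r−ω_c),  ω_s=0, ω_c=1
ω_r = 1 − (12/50)(0−1) = 31/25
ω_r/ω_c = 31/25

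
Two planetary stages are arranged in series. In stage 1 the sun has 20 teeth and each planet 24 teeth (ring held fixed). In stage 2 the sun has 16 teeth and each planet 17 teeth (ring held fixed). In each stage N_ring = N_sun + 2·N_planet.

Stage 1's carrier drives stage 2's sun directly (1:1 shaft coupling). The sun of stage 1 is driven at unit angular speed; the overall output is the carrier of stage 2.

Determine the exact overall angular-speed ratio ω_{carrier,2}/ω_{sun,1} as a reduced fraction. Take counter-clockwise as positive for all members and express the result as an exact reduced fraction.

Stage 1: N_ring = 20 + 2·24 = 68
Stage 1: 20(ω_s−ω_c) = −68(ω_r−ω_c),  ω_r=0, ω_s=1
Stage 1: 20(1−ω_c) = −68(0−ω_c)  ⇒  88ω_c = 20  ⇒  ω_c = 5/22
  ⇒ ω_c¹/ω_s¹ = 5/22
Stage 2: N_ring = 16 + 2·17 = 50
Stage 2: 16(ω_s−ω_c) = −50(ω_r−ω_c),  ω_r=0, ω_s=1
Stage 2: 16(1−ω_c) = −50(0−ω_c)  ⇒  66ω_c = 16  ⇒  ω_c = 8/33
  ⇒ ω_c²/ω_s² = 8/33
Coupling ω_s² = ω_c¹ ⇒ overall = 5/22 × 8/33 = 20/363

20/363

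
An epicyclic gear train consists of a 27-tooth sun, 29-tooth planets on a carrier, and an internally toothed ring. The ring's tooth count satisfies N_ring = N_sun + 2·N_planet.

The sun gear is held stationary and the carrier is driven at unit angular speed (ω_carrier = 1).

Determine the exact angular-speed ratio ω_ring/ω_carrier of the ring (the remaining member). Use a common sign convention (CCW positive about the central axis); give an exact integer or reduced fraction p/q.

N_ring = 27 + 2·29 = 85
27(ω_s−ω_c) = −85(ω_r−ω_c),  ω_s=0, ω_c=1
ω_r = 1 − (27/85)(0−1) = 112/85
ω_r/ω_c = 112/85

112/85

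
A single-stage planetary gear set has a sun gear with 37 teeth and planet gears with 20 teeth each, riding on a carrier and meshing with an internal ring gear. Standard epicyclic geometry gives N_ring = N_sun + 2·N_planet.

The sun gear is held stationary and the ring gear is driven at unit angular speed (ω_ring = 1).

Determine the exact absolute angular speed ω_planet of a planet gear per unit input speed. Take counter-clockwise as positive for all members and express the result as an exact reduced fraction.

N_ring = 37 + 2·20 = 77
37(ω_s−ω_c) = −77(ω_r−ω_c),  ω_s=0, ω_r=1
37(0−ω_c) = −77(1−ω_c)  ⇒  114ω_c = 77  ⇒  ω_c = 77/114
sun–planet: 37·(0−77/114) = −20·(ω_p−ω_c)  ⇒  ω_p−ω_c = −(37/20)·(-77/114) = 2849/2280
ω_p = 77/114 + 2849/2280 = 77/40

77/40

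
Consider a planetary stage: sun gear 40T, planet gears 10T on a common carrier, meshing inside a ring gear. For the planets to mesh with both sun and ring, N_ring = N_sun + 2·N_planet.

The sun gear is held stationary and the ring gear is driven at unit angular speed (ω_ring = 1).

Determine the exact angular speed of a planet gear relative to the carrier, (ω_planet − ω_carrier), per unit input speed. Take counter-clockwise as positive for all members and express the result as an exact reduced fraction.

N_ring = 40 + 2·10 = 60
40(ω_s−ω_c) = −60(ω_r−ω_c),  ω_s=0, ω_r=1
40(0−ω_c) = −60(1−ω_c)  ⇒  100ω_c = 60  ⇒  ω_c = 3/5
sun–planet: 40·(0−3/5) = −10·(ω_p−ω_c)  ⇒  ω_p−ω_c = −(40/10)·(-3/5) = 12/5

12/5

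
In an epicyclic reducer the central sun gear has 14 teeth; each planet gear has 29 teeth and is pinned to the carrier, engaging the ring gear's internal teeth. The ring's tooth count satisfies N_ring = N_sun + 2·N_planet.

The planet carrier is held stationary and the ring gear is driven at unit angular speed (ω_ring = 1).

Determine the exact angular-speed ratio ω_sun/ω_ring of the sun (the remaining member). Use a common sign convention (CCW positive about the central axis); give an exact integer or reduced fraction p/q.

N_ring = 14 + 2·29 = 72
14(ω_s−ω_c) = −72(ω_r−ω_c),  ω_c=0, ω_r=1
ω_s = 0 − (72/14)(1−0) = -36/7
ω_s/ω_r = -36/7

-36/7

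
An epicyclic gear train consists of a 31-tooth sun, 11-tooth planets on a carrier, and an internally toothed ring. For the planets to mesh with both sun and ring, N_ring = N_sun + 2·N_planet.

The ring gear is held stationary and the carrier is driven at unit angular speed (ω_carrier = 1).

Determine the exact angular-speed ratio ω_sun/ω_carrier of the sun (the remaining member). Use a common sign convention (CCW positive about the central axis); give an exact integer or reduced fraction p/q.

N_ring = 31 + 2·11 = 53
31(ω_s−ω_c) = −53(ω_r−ω_c),  ω_r=0, ω_c=1
ω_s = 1 − (53/31)(0−1) = 84/31
ω_s/ω_c = 84/31

84/31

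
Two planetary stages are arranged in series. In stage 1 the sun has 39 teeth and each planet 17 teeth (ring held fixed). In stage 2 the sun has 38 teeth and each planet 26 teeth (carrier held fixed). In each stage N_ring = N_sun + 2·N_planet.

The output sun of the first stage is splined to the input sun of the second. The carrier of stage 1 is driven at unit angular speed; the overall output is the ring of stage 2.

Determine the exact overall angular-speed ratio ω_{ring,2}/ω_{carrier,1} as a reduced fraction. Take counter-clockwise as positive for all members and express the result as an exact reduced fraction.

Stage 1: N_ring = 39 + 2·17 = 73
Stage 1: 39(ω_s−ω_c) = −73(ω_r−ω_c),  ω_r=0, ω_c=1
Stage 1: ω_s = 1 − (73/39)(0−1) = 112/39
  ⇒ ω_s¹/ω_c¹ = 112/39
Stage 2: N_ring = 38 + 2·26 = 90
Stage 2: 38(ω_s−ω_c) = −90(ω_r−ω_c),  ω_c=0, ω_s=1
Stage 2: ω_r = 0 − (38/90)(1−0) = -19/45
  ⇒ ω_r²/ω_s² = -19/45
Coupling ω_s² = ω_s¹ ⇒ overall = 112/39 × -19/45 = -2128/1755

-2128/1755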